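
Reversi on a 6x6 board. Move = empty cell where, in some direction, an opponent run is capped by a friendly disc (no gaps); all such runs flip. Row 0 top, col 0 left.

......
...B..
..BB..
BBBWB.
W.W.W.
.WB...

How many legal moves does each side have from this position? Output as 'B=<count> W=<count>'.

-- B to move --
(2,4): no bracket -> illegal
(3,5): no bracket -> illegal
(4,1): no bracket -> illegal
(4,3): flips 1 -> legal
(4,5): no bracket -> illegal
(5,0): flips 2 -> legal
(5,3): flips 1 -> legal
(5,4): flips 1 -> legal
(5,5): flips 2 -> legal
B mobility = 5
-- W to move --
(0,2): no bracket -> illegal
(0,3): flips 2 -> legal
(0,4): flips 3 -> legal
(1,1): flips 1 -> legal
(1,2): flips 2 -> legal
(1,4): no bracket -> illegal
(2,0): flips 2 -> legal
(2,1): no bracket -> illegal
(2,4): flips 1 -> legal
(2,5): no bracket -> illegal
(3,5): flips 1 -> legal
(4,1): no bracket -> illegal
(4,3): no bracket -> illegal
(4,5): no bracket -> illegal
(5,3): flips 1 -> legal
W mobility = 8

Answer: B=5 W=8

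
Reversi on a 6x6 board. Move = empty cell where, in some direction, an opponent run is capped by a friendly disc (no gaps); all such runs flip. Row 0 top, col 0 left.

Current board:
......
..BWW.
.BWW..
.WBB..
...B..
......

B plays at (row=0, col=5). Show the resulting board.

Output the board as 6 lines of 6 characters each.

Answer: .....B
..BWB.
.BWB..
.WBB..
...B..
......

Derivation:
Place B at (0,5); scan 8 dirs for brackets.
Dir NW: edge -> no flip
Dir N: edge -> no flip
Dir NE: edge -> no flip
Dir W: first cell '.' (not opp) -> no flip
Dir E: edge -> no flip
Dir SW: opp run (1,4) (2,3) capped by B -> flip
Dir S: first cell '.' (not opp) -> no flip
Dir SE: edge -> no flip
All flips: (1,4) (2,3)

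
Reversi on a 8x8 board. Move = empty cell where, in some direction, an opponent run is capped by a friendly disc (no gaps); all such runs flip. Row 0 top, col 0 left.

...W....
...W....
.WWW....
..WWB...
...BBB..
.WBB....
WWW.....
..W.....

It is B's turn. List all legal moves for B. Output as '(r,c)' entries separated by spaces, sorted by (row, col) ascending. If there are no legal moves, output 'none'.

Answer: (1,0) (1,1) (1,2) (3,1) (5,0) (7,0) (7,1)

Derivation:
(0,2): no bracket -> illegal
(0,4): no bracket -> illegal
(1,0): flips 2 -> legal
(1,1): flips 2 -> legal
(1,2): flips 1 -> legal
(1,4): no bracket -> illegal
(2,0): no bracket -> illegal
(2,4): no bracket -> illegal
(3,0): no bracket -> illegal
(3,1): flips 2 -> legal
(4,0): no bracket -> illegal
(4,1): no bracket -> illegal
(4,2): no bracket -> illegal
(5,0): flips 1 -> legal
(6,3): no bracket -> illegal
(7,0): flips 1 -> legal
(7,1): flips 1 -> legal
(7,3): no bracket -> illegal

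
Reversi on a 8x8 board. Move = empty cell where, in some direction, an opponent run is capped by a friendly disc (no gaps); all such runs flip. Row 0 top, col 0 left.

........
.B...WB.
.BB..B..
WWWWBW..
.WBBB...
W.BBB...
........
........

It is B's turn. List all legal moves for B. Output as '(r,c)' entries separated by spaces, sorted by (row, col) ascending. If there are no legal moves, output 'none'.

(0,4): no bracket -> illegal
(0,5): flips 1 -> legal
(0,6): no bracket -> illegal
(1,4): flips 1 -> legal
(2,0): flips 1 -> legal
(2,3): flips 1 -> legal
(2,4): flips 1 -> legal
(2,6): flips 1 -> legal
(3,6): flips 1 -> legal
(4,0): flips 2 -> legal
(4,5): flips 1 -> legal
(4,6): no bracket -> illegal
(5,1): flips 2 -> legal
(6,0): no bracket -> illegal
(6,1): no bracket -> illegal

Answer: (0,5) (1,4) (2,0) (2,3) (2,4) (2,6) (3,6) (4,0) (4,5) (5,1)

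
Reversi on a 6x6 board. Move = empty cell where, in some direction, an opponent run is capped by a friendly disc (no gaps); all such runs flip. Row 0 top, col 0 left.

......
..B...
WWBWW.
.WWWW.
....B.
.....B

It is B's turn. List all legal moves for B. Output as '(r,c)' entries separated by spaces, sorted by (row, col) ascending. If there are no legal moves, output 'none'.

Answer: (1,4) (2,5) (3,0) (4,0) (4,2) (4,5)

Derivation:
(1,0): no bracket -> illegal
(1,1): no bracket -> illegal
(1,3): no bracket -> illegal
(1,4): flips 2 -> legal
(1,5): no bracket -> illegal
(2,5): flips 2 -> legal
(3,0): flips 1 -> legal
(3,5): no bracket -> illegal
(4,0): flips 1 -> legal
(4,1): no bracket -> illegal
(4,2): flips 1 -> legal
(4,3): no bracket -> illegal
(4,5): flips 2 -> legal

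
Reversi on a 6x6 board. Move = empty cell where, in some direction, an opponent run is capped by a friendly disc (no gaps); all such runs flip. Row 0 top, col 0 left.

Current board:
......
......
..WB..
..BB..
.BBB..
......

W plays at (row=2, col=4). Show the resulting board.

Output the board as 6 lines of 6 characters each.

Place W at (2,4); scan 8 dirs for brackets.
Dir NW: first cell '.' (not opp) -> no flip
Dir N: first cell '.' (not opp) -> no flip
Dir NE: first cell '.' (not opp) -> no flip
Dir W: opp run (2,3) capped by W -> flip
Dir E: first cell '.' (not opp) -> no flip
Dir SW: opp run (3,3) (4,2), next='.' -> no flip
Dir S: first cell '.' (not opp) -> no flip
Dir SE: first cell '.' (not opp) -> no flip
All flips: (2,3)

Answer: ......
......
..WWW.
..BB..
.BBB..
......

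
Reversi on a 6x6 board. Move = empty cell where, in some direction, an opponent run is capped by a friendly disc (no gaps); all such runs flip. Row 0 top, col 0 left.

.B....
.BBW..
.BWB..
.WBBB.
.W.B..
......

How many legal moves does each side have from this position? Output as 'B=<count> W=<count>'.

Answer: B=5 W=10

Derivation:
-- B to move --
(0,2): no bracket -> illegal
(0,3): flips 1 -> legal
(0,4): no bracket -> illegal
(1,4): flips 1 -> legal
(2,0): no bracket -> illegal
(2,4): no bracket -> illegal
(3,0): flips 1 -> legal
(4,0): no bracket -> illegal
(4,2): no bracket -> illegal
(5,0): flips 1 -> legal
(5,1): flips 2 -> legal
(5,2): no bracket -> illegal
B mobility = 5
-- W to move --
(0,0): flips 1 -> legal
(0,2): flips 1 -> legal
(0,3): no bracket -> illegal
(1,0): flips 2 -> legal
(1,4): flips 2 -> legal
(2,0): flips 1 -> legal
(2,4): flips 1 -> legal
(2,5): no bracket -> illegal
(3,0): no bracket -> illegal
(3,5): flips 3 -> legal
(4,2): flips 1 -> legal
(4,4): flips 1 -> legal
(4,5): no bracket -> illegal
(5,2): no bracket -> illegal
(5,3): flips 3 -> legal
(5,4): no bracket -> illegal
W mobility = 10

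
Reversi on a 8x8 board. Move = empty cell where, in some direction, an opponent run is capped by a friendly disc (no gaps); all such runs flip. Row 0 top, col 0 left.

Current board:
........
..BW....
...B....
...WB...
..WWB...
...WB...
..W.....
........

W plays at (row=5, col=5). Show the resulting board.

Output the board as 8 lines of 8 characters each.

Answer: ........
..BW....
...B....
...WB...
..WWW...
...WWW..
..W.....
........

Derivation:
Place W at (5,5); scan 8 dirs for brackets.
Dir NW: opp run (4,4) capped by W -> flip
Dir N: first cell '.' (not opp) -> no flip
Dir NE: first cell '.' (not opp) -> no flip
Dir W: opp run (5,4) capped by W -> flip
Dir E: first cell '.' (not opp) -> no flip
Dir SW: first cell '.' (not opp) -> no flip
Dir S: first cell '.' (not opp) -> no flip
Dir SE: first cell '.' (not opp) -> no flip
All flips: (4,4) (5,4)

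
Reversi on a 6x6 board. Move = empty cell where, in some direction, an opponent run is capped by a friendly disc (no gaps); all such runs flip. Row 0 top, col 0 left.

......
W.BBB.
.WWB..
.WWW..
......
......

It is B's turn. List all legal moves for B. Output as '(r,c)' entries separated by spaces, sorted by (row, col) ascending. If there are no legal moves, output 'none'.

Answer: (2,0) (3,0) (4,0) (4,1) (4,2) (4,3)

Derivation:
(0,0): no bracket -> illegal
(0,1): no bracket -> illegal
(1,1): no bracket -> illegal
(2,0): flips 2 -> legal
(2,4): no bracket -> illegal
(3,0): flips 1 -> legal
(3,4): no bracket -> illegal
(4,0): flips 2 -> legal
(4,1): flips 1 -> legal
(4,2): flips 2 -> legal
(4,3): flips 1 -> legal
(4,4): no bracket -> illegal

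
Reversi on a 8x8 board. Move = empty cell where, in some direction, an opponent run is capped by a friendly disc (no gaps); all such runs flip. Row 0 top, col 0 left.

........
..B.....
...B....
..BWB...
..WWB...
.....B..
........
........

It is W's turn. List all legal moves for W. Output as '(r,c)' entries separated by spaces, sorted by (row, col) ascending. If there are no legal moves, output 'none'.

Answer: (1,3) (2,1) (2,2) (2,5) (3,1) (3,5) (4,5) (6,6)

Derivation:
(0,1): no bracket -> illegal
(0,2): no bracket -> illegal
(0,3): no bracket -> illegal
(1,1): no bracket -> illegal
(1,3): flips 1 -> legal
(1,4): no bracket -> illegal
(2,1): flips 1 -> legal
(2,2): flips 1 -> legal
(2,4): no bracket -> illegal
(2,5): flips 1 -> legal
(3,1): flips 1 -> legal
(3,5): flips 1 -> legal
(4,1): no bracket -> illegal
(4,5): flips 1 -> legal
(4,6): no bracket -> illegal
(5,3): no bracket -> illegal
(5,4): no bracket -> illegal
(5,6): no bracket -> illegal
(6,4): no bracket -> illegal
(6,5): no bracket -> illegal
(6,6): flips 2 -> legal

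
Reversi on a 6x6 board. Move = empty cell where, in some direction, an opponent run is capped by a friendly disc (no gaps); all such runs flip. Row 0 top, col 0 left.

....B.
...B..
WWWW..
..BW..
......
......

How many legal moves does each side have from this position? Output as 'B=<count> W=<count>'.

Answer: B=6 W=5

Derivation:
-- B to move --
(1,0): flips 1 -> legal
(1,1): no bracket -> illegal
(1,2): flips 1 -> legal
(1,4): flips 1 -> legal
(2,4): no bracket -> illegal
(3,0): no bracket -> illegal
(3,1): flips 1 -> legal
(3,4): flips 1 -> legal
(4,2): no bracket -> illegal
(4,3): flips 2 -> legal
(4,4): no bracket -> illegal
B mobility = 6
-- W to move --
(0,2): no bracket -> illegal
(0,3): flips 1 -> legal
(0,5): no bracket -> illegal
(1,2): no bracket -> illegal
(1,4): no bracket -> illegal
(1,5): no bracket -> illegal
(2,4): no bracket -> illegal
(3,1): flips 1 -> legal
(4,1): flips 1 -> legal
(4,2): flips 1 -> legal
(4,3): flips 1 -> legal
W mobility = 5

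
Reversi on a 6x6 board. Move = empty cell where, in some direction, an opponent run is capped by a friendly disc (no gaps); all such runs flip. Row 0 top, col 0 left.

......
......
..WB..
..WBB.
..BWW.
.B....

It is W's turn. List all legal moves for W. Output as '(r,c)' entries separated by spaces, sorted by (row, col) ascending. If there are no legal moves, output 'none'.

Answer: (1,3) (1,4) (2,4) (2,5) (3,5) (4,1) (5,2)

Derivation:
(1,2): no bracket -> illegal
(1,3): flips 2 -> legal
(1,4): flips 1 -> legal
(2,4): flips 2 -> legal
(2,5): flips 1 -> legal
(3,1): no bracket -> illegal
(3,5): flips 2 -> legal
(4,0): no bracket -> illegal
(4,1): flips 1 -> legal
(4,5): no bracket -> illegal
(5,0): no bracket -> illegal
(5,2): flips 1 -> legal
(5,3): no bracket -> illegal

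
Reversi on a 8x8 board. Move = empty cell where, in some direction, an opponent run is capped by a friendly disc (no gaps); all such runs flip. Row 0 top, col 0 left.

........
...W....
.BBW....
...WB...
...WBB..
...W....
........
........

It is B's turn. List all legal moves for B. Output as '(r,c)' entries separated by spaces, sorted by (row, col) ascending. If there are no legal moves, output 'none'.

Answer: (0,4) (1,2) (2,4) (3,2) (4,2) (5,2) (6,2)

Derivation:
(0,2): no bracket -> illegal
(0,3): no bracket -> illegal
(0,4): flips 1 -> legal
(1,2): flips 1 -> legal
(1,4): no bracket -> illegal
(2,4): flips 1 -> legal
(3,2): flips 1 -> legal
(4,2): flips 1 -> legal
(5,2): flips 1 -> legal
(5,4): no bracket -> illegal
(6,2): flips 1 -> legal
(6,3): no bracket -> illegal
(6,4): no bracket -> illegal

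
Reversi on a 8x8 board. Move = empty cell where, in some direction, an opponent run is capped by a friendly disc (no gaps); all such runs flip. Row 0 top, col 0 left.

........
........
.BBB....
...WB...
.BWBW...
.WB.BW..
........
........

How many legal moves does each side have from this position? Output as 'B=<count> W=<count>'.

-- B to move --
(2,4): no bracket -> illegal
(3,1): no bracket -> illegal
(3,2): flips 2 -> legal
(3,5): no bracket -> illegal
(4,0): no bracket -> illegal
(4,5): flips 1 -> legal
(4,6): no bracket -> illegal
(5,0): flips 1 -> legal
(5,3): no bracket -> illegal
(5,6): flips 1 -> legal
(6,0): no bracket -> illegal
(6,1): flips 1 -> legal
(6,2): no bracket -> illegal
(6,4): no bracket -> illegal
(6,5): no bracket -> illegal
(6,6): flips 3 -> legal
B mobility = 6
-- W to move --
(1,0): no bracket -> illegal
(1,1): flips 1 -> legal
(1,2): no bracket -> illegal
(1,3): flips 1 -> legal
(1,4): no bracket -> illegal
(2,0): no bracket -> illegal
(2,4): flips 1 -> legal
(2,5): no bracket -> illegal
(3,0): no bracket -> illegal
(3,1): flips 1 -> legal
(3,2): no bracket -> illegal
(3,5): flips 1 -> legal
(4,0): flips 1 -> legal
(4,5): no bracket -> illegal
(5,0): no bracket -> illegal
(5,3): flips 3 -> legal
(6,1): no bracket -> illegal
(6,2): flips 1 -> legal
(6,3): no bracket -> illegal
(6,4): flips 1 -> legal
(6,5): no bracket -> illegal
W mobility = 9

Answer: B=6 W=9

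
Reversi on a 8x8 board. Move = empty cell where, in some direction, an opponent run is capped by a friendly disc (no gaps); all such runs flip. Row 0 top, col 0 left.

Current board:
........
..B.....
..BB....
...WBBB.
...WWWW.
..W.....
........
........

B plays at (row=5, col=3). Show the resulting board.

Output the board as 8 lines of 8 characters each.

Place B at (5,3); scan 8 dirs for brackets.
Dir NW: first cell '.' (not opp) -> no flip
Dir N: opp run (4,3) (3,3) capped by B -> flip
Dir NE: opp run (4,4) capped by B -> flip
Dir W: opp run (5,2), next='.' -> no flip
Dir E: first cell '.' (not opp) -> no flip
Dir SW: first cell '.' (not opp) -> no flip
Dir S: first cell '.' (not opp) -> no flip
Dir SE: first cell '.' (not opp) -> no flip
All flips: (3,3) (4,3) (4,4)

Answer: ........
..B.....
..BB....
...BBBB.
...BBWW.
..WB....
........
........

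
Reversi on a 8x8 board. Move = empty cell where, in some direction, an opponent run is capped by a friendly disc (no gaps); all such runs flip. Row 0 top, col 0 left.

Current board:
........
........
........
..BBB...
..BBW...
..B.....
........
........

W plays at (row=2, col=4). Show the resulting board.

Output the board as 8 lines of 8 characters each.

Place W at (2,4); scan 8 dirs for brackets.
Dir NW: first cell '.' (not opp) -> no flip
Dir N: first cell '.' (not opp) -> no flip
Dir NE: first cell '.' (not opp) -> no flip
Dir W: first cell '.' (not opp) -> no flip
Dir E: first cell '.' (not opp) -> no flip
Dir SW: opp run (3,3) (4,2), next='.' -> no flip
Dir S: opp run (3,4) capped by W -> flip
Dir SE: first cell '.' (not opp) -> no flip
All flips: (3,4)

Answer: ........
........
....W...
..BBW...
..BBW...
..B.....
........
........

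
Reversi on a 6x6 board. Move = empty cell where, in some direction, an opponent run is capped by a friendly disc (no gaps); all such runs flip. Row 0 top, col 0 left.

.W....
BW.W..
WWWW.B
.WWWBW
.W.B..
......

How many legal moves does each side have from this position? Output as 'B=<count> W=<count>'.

-- B to move --
(0,0): no bracket -> illegal
(0,2): no bracket -> illegal
(0,3): flips 3 -> legal
(0,4): no bracket -> illegal
(1,2): flips 2 -> legal
(1,4): no bracket -> illegal
(2,4): no bracket -> illegal
(3,0): flips 4 -> legal
(4,0): no bracket -> illegal
(4,2): no bracket -> illegal
(4,4): no bracket -> illegal
(4,5): flips 1 -> legal
(5,0): no bracket -> illegal
(5,1): no bracket -> illegal
(5,2): no bracket -> illegal
B mobility = 4
-- W to move --
(0,0): flips 1 -> legal
(1,4): no bracket -> illegal
(1,5): flips 1 -> legal
(2,4): no bracket -> illegal
(4,2): no bracket -> illegal
(4,4): no bracket -> illegal
(4,5): flips 1 -> legal
(5,2): no bracket -> illegal
(5,3): flips 1 -> legal
(5,4): flips 1 -> legal
W mobility = 5

Answer: B=4 W=5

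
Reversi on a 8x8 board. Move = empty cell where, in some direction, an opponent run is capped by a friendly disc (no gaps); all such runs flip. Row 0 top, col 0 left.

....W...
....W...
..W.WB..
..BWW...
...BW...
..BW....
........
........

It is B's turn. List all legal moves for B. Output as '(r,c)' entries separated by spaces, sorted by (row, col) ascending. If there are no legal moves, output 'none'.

(0,3): flips 1 -> legal
(0,5): no bracket -> illegal
(1,1): no bracket -> illegal
(1,2): flips 1 -> legal
(1,3): no bracket -> illegal
(1,5): no bracket -> illegal
(2,1): no bracket -> illegal
(2,3): flips 2 -> legal
(3,1): no bracket -> illegal
(3,5): flips 2 -> legal
(4,2): no bracket -> illegal
(4,5): flips 1 -> legal
(5,4): flips 1 -> legal
(5,5): no bracket -> illegal
(6,2): no bracket -> illegal
(6,3): flips 1 -> legal
(6,4): no bracket -> illegal

Answer: (0,3) (1,2) (2,3) (3,5) (4,5) (5,4) (6,3)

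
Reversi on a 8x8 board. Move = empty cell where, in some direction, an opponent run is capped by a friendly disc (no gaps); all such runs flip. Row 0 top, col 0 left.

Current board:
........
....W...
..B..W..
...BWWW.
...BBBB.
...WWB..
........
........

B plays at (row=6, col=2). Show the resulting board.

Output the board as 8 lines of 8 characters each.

Answer: ........
....W...
..B..W..
...BWWW.
...BBBB.
...BWB..
..B.....
........

Derivation:
Place B at (6,2); scan 8 dirs for brackets.
Dir NW: first cell '.' (not opp) -> no flip
Dir N: first cell '.' (not opp) -> no flip
Dir NE: opp run (5,3) capped by B -> flip
Dir W: first cell '.' (not opp) -> no flip
Dir E: first cell '.' (not opp) -> no flip
Dir SW: first cell '.' (not opp) -> no flip
Dir S: first cell '.' (not opp) -> no flip
Dir SE: first cell '.' (not opp) -> no flip
All flips: (5,3)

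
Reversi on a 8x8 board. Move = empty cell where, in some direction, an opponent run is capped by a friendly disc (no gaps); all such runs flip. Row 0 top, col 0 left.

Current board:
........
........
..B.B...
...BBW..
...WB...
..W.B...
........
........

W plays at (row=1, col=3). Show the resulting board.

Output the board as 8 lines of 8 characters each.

Answer: ........
...W....
..B.W...
...BBW..
...WB...
..W.B...
........
........

Derivation:
Place W at (1,3); scan 8 dirs for brackets.
Dir NW: first cell '.' (not opp) -> no flip
Dir N: first cell '.' (not opp) -> no flip
Dir NE: first cell '.' (not opp) -> no flip
Dir W: first cell '.' (not opp) -> no flip
Dir E: first cell '.' (not opp) -> no flip
Dir SW: opp run (2,2), next='.' -> no flip
Dir S: first cell '.' (not opp) -> no flip
Dir SE: opp run (2,4) capped by W -> flip
All flips: (2,4)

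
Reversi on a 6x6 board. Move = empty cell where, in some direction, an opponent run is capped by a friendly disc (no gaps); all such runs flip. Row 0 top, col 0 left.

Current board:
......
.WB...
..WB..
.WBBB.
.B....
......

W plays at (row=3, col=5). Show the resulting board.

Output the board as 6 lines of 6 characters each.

Place W at (3,5); scan 8 dirs for brackets.
Dir NW: first cell '.' (not opp) -> no flip
Dir N: first cell '.' (not opp) -> no flip
Dir NE: edge -> no flip
Dir W: opp run (3,4) (3,3) (3,2) capped by W -> flip
Dir E: edge -> no flip
Dir SW: first cell '.' (not opp) -> no flip
Dir S: first cell '.' (not opp) -> no flip
Dir SE: edge -> no flip
All flips: (3,2) (3,3) (3,4)

Answer: ......
.WB...
..WB..
.WWWWW
.B....
......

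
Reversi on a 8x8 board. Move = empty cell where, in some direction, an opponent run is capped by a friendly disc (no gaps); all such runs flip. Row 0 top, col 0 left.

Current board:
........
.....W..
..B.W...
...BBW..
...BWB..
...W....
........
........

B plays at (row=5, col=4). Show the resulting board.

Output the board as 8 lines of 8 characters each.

Answer: ........
.....W..
..B.W...
...BBW..
...BBB..
...WB...
........
........

Derivation:
Place B at (5,4); scan 8 dirs for brackets.
Dir NW: first cell 'B' (not opp) -> no flip
Dir N: opp run (4,4) capped by B -> flip
Dir NE: first cell 'B' (not opp) -> no flip
Dir W: opp run (5,3), next='.' -> no flip
Dir E: first cell '.' (not opp) -> no flip
Dir SW: first cell '.' (not opp) -> no flip
Dir S: first cell '.' (not opp) -> no flip
Dir SE: first cell '.' (not opp) -> no flip
All flips: (4,4)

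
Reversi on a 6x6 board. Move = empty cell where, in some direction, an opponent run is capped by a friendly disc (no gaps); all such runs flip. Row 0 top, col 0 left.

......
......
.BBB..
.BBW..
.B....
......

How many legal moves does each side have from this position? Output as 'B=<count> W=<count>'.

-- B to move --
(2,4): no bracket -> illegal
(3,4): flips 1 -> legal
(4,2): no bracket -> illegal
(4,3): flips 1 -> legal
(4,4): flips 1 -> legal
B mobility = 3
-- W to move --
(1,0): no bracket -> illegal
(1,1): flips 1 -> legal
(1,2): no bracket -> illegal
(1,3): flips 1 -> legal
(1,4): no bracket -> illegal
(2,0): no bracket -> illegal
(2,4): no bracket -> illegal
(3,0): flips 2 -> legal
(3,4): no bracket -> illegal
(4,0): no bracket -> illegal
(4,2): no bracket -> illegal
(4,3): no bracket -> illegal
(5,0): no bracket -> illegal
(5,1): no bracket -> illegal
(5,2): no bracket -> illegal
W mobility = 3

Answer: B=3 W=3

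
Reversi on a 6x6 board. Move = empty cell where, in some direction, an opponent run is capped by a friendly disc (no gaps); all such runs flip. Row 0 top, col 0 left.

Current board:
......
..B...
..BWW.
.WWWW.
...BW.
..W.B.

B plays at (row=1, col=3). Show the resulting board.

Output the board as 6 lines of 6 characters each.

Place B at (1,3); scan 8 dirs for brackets.
Dir NW: first cell '.' (not opp) -> no flip
Dir N: first cell '.' (not opp) -> no flip
Dir NE: first cell '.' (not opp) -> no flip
Dir W: first cell 'B' (not opp) -> no flip
Dir E: first cell '.' (not opp) -> no flip
Dir SW: first cell 'B' (not opp) -> no flip
Dir S: opp run (2,3) (3,3) capped by B -> flip
Dir SE: opp run (2,4), next='.' -> no flip
All flips: (2,3) (3,3)

Answer: ......
..BB..
..BBW.
.WWBW.
...BW.
..W.B.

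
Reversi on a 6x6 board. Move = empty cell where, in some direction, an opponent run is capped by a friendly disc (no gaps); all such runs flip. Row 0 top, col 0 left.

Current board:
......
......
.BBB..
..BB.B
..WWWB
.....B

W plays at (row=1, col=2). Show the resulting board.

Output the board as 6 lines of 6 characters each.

Place W at (1,2); scan 8 dirs for brackets.
Dir NW: first cell '.' (not opp) -> no flip
Dir N: first cell '.' (not opp) -> no flip
Dir NE: first cell '.' (not opp) -> no flip
Dir W: first cell '.' (not opp) -> no flip
Dir E: first cell '.' (not opp) -> no flip
Dir SW: opp run (2,1), next='.' -> no flip
Dir S: opp run (2,2) (3,2) capped by W -> flip
Dir SE: opp run (2,3), next='.' -> no flip
All flips: (2,2) (3,2)

Answer: ......
..W...
.BWB..
..WB.B
..WWWB
.....B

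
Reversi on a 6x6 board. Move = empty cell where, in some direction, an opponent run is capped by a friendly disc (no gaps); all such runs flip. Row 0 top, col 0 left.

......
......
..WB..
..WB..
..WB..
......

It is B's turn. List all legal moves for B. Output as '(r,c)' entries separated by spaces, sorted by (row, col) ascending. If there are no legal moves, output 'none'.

Answer: (1,1) (2,1) (3,1) (4,1) (5,1)

Derivation:
(1,1): flips 1 -> legal
(1,2): no bracket -> illegal
(1,3): no bracket -> illegal
(2,1): flips 2 -> legal
(3,1): flips 1 -> legal
(4,1): flips 2 -> legal
(5,1): flips 1 -> legal
(5,2): no bracket -> illegal
(5,3): no bracket -> illegal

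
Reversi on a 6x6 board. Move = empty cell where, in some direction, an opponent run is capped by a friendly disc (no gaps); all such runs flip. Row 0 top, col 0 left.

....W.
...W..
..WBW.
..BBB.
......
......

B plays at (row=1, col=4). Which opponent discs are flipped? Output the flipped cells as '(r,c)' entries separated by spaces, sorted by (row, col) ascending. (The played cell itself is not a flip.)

Answer: (2,4)

Derivation:
Dir NW: first cell '.' (not opp) -> no flip
Dir N: opp run (0,4), next=edge -> no flip
Dir NE: first cell '.' (not opp) -> no flip
Dir W: opp run (1,3), next='.' -> no flip
Dir E: first cell '.' (not opp) -> no flip
Dir SW: first cell 'B' (not opp) -> no flip
Dir S: opp run (2,4) capped by B -> flip
Dir SE: first cell '.' (not opp) -> no flip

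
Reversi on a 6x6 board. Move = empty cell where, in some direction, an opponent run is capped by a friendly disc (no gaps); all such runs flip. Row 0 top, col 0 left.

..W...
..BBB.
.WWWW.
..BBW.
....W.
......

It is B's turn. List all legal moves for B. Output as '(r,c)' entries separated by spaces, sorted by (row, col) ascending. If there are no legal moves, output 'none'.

Answer: (1,0) (1,1) (1,5) (3,0) (3,1) (3,5) (4,5) (5,4) (5,5)

Derivation:
(0,1): no bracket -> illegal
(0,3): no bracket -> illegal
(1,0): flips 1 -> legal
(1,1): flips 1 -> legal
(1,5): flips 1 -> legal
(2,0): no bracket -> illegal
(2,5): no bracket -> illegal
(3,0): flips 1 -> legal
(3,1): flips 1 -> legal
(3,5): flips 2 -> legal
(4,3): no bracket -> illegal
(4,5): flips 2 -> legal
(5,3): no bracket -> illegal
(5,4): flips 3 -> legal
(5,5): flips 1 -> legal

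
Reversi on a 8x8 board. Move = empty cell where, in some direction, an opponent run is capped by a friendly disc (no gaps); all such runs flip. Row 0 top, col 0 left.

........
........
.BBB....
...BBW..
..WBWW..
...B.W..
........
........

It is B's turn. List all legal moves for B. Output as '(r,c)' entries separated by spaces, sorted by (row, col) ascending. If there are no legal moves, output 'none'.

Answer: (2,6) (3,1) (3,6) (4,1) (4,6) (5,1) (5,4) (5,6) (6,6)

Derivation:
(2,4): no bracket -> illegal
(2,5): no bracket -> illegal
(2,6): flips 2 -> legal
(3,1): flips 1 -> legal
(3,2): no bracket -> illegal
(3,6): flips 1 -> legal
(4,1): flips 1 -> legal
(4,6): flips 2 -> legal
(5,1): flips 1 -> legal
(5,2): no bracket -> illegal
(5,4): flips 1 -> legal
(5,6): flips 1 -> legal
(6,4): no bracket -> illegal
(6,5): no bracket -> illegal
(6,6): flips 2 -> legal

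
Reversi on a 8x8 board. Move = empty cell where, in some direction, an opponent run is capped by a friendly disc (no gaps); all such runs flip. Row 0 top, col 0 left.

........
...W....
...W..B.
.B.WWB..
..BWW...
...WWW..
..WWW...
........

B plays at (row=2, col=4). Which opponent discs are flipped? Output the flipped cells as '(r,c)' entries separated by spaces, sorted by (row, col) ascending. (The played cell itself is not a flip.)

Answer: (3,3)

Derivation:
Dir NW: opp run (1,3), next='.' -> no flip
Dir N: first cell '.' (not opp) -> no flip
Dir NE: first cell '.' (not opp) -> no flip
Dir W: opp run (2,3), next='.' -> no flip
Dir E: first cell '.' (not opp) -> no flip
Dir SW: opp run (3,3) capped by B -> flip
Dir S: opp run (3,4) (4,4) (5,4) (6,4), next='.' -> no flip
Dir SE: first cell 'B' (not opp) -> no flip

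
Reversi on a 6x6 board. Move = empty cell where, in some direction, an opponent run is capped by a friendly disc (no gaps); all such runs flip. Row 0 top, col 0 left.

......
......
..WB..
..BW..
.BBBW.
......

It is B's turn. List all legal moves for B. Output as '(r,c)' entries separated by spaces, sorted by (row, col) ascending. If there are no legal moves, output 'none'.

Answer: (1,2) (2,1) (2,4) (3,4) (4,5)

Derivation:
(1,1): no bracket -> illegal
(1,2): flips 1 -> legal
(1,3): no bracket -> illegal
(2,1): flips 1 -> legal
(2,4): flips 1 -> legal
(3,1): no bracket -> illegal
(3,4): flips 1 -> legal
(3,5): no bracket -> illegal
(4,5): flips 1 -> legal
(5,3): no bracket -> illegal
(5,4): no bracket -> illegal
(5,5): no bracket -> illegal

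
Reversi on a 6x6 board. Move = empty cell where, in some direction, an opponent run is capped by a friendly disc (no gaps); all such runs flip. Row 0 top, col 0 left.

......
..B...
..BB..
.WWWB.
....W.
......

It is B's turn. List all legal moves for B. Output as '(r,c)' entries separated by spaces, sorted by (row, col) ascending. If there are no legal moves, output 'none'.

Answer: (3,0) (4,0) (4,1) (4,2) (4,3) (5,4) (5,5)

Derivation:
(2,0): no bracket -> illegal
(2,1): no bracket -> illegal
(2,4): no bracket -> illegal
(3,0): flips 3 -> legal
(3,5): no bracket -> illegal
(4,0): flips 1 -> legal
(4,1): flips 1 -> legal
(4,2): flips 1 -> legal
(4,3): flips 1 -> legal
(4,5): no bracket -> illegal
(5,3): no bracket -> illegal
(5,4): flips 1 -> legal
(5,5): flips 2 -> legal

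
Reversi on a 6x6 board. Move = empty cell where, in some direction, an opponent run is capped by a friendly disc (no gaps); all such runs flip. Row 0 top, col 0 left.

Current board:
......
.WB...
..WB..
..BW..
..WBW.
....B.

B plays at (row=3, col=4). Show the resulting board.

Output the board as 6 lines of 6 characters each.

Answer: ......
.WB...
..WB..
..BBB.
..WBB.
....B.

Derivation:
Place B at (3,4); scan 8 dirs for brackets.
Dir NW: first cell 'B' (not opp) -> no flip
Dir N: first cell '.' (not opp) -> no flip
Dir NE: first cell '.' (not opp) -> no flip
Dir W: opp run (3,3) capped by B -> flip
Dir E: first cell '.' (not opp) -> no flip
Dir SW: first cell 'B' (not opp) -> no flip
Dir S: opp run (4,4) capped by B -> flip
Dir SE: first cell '.' (not opp) -> no flip
All flips: (3,3) (4,4)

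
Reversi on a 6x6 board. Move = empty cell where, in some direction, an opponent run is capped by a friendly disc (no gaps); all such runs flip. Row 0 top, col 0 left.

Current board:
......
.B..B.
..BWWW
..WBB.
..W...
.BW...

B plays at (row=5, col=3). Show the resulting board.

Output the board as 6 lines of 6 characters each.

Answer: ......
.B..B.
..BWWW
..WBB.
..W...
.BBB..

Derivation:
Place B at (5,3); scan 8 dirs for brackets.
Dir NW: opp run (4,2), next='.' -> no flip
Dir N: first cell '.' (not opp) -> no flip
Dir NE: first cell '.' (not opp) -> no flip
Dir W: opp run (5,2) capped by B -> flip
Dir E: first cell '.' (not opp) -> no flip
Dir SW: edge -> no flip
Dir S: edge -> no flip
Dir SE: edge -> no flip
All flips: (5,2)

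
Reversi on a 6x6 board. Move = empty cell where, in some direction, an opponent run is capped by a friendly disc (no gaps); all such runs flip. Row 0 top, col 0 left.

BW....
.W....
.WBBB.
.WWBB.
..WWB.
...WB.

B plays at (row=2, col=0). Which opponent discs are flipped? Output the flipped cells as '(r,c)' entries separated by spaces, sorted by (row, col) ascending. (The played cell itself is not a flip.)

Dir NW: edge -> no flip
Dir N: first cell '.' (not opp) -> no flip
Dir NE: opp run (1,1), next='.' -> no flip
Dir W: edge -> no flip
Dir E: opp run (2,1) capped by B -> flip
Dir SW: edge -> no flip
Dir S: first cell '.' (not opp) -> no flip
Dir SE: opp run (3,1) (4,2) (5,3), next=edge -> no flip

Answer: (2,1)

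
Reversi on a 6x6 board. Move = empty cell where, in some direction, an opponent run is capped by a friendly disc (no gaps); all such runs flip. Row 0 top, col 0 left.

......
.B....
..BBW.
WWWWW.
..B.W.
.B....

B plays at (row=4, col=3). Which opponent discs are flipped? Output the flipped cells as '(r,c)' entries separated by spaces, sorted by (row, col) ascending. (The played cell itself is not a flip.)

Answer: (3,3)

Derivation:
Dir NW: opp run (3,2), next='.' -> no flip
Dir N: opp run (3,3) capped by B -> flip
Dir NE: opp run (3,4), next='.' -> no flip
Dir W: first cell 'B' (not opp) -> no flip
Dir E: opp run (4,4), next='.' -> no flip
Dir SW: first cell '.' (not opp) -> no flip
Dir S: first cell '.' (not opp) -> no flip
Dir SE: first cell '.' (not opp) -> no flip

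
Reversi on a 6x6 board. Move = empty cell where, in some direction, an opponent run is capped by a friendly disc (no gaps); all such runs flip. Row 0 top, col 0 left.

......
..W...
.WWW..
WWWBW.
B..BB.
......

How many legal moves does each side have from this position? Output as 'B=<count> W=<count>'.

-- B to move --
(0,1): no bracket -> illegal
(0,2): no bracket -> illegal
(0,3): no bracket -> illegal
(1,0): flips 2 -> legal
(1,1): flips 1 -> legal
(1,3): flips 3 -> legal
(1,4): no bracket -> illegal
(2,0): flips 1 -> legal
(2,4): flips 1 -> legal
(2,5): flips 1 -> legal
(3,5): flips 1 -> legal
(4,1): no bracket -> illegal
(4,2): no bracket -> illegal
(4,5): no bracket -> illegal
B mobility = 7
-- W to move --
(2,4): no bracket -> illegal
(3,5): no bracket -> illegal
(4,1): no bracket -> illegal
(4,2): no bracket -> illegal
(4,5): no bracket -> illegal
(5,0): flips 1 -> legal
(5,1): no bracket -> illegal
(5,2): flips 1 -> legal
(5,3): flips 2 -> legal
(5,4): flips 2 -> legal
(5,5): flips 2 -> legal
W mobility = 5

Answer: B=7 W=5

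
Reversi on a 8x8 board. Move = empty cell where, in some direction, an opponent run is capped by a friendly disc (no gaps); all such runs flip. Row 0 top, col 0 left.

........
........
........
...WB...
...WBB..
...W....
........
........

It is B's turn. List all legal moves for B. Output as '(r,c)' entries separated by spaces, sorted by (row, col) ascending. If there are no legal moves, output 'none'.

(2,2): flips 1 -> legal
(2,3): no bracket -> illegal
(2,4): no bracket -> illegal
(3,2): flips 1 -> legal
(4,2): flips 1 -> legal
(5,2): flips 1 -> legal
(5,4): no bracket -> illegal
(6,2): flips 1 -> legal
(6,3): no bracket -> illegal
(6,4): no bracket -> illegal

Answer: (2,2) (3,2) (4,2) (5,2) (6,2)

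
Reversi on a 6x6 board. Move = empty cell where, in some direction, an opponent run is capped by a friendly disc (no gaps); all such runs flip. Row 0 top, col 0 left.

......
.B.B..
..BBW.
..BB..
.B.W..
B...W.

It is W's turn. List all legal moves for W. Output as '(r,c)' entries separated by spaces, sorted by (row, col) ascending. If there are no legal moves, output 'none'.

Answer: (0,2) (0,3) (2,1) (4,2)

Derivation:
(0,0): no bracket -> illegal
(0,1): no bracket -> illegal
(0,2): flips 1 -> legal
(0,3): flips 3 -> legal
(0,4): no bracket -> illegal
(1,0): no bracket -> illegal
(1,2): no bracket -> illegal
(1,4): no bracket -> illegal
(2,0): no bracket -> illegal
(2,1): flips 3 -> legal
(3,0): no bracket -> illegal
(3,1): no bracket -> illegal
(3,4): no bracket -> illegal
(4,0): no bracket -> illegal
(4,2): flips 1 -> legal
(4,4): no bracket -> illegal
(5,1): no bracket -> illegal
(5,2): no bracket -> illegal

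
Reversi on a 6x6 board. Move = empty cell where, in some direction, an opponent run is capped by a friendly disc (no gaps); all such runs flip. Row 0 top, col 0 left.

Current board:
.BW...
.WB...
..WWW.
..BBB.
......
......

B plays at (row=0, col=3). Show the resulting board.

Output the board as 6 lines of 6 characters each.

Place B at (0,3); scan 8 dirs for brackets.
Dir NW: edge -> no flip
Dir N: edge -> no flip
Dir NE: edge -> no flip
Dir W: opp run (0,2) capped by B -> flip
Dir E: first cell '.' (not opp) -> no flip
Dir SW: first cell 'B' (not opp) -> no flip
Dir S: first cell '.' (not opp) -> no flip
Dir SE: first cell '.' (not opp) -> no flip
All flips: (0,2)

Answer: .BBB..
.WB...
..WWW.
..BBB.
......
......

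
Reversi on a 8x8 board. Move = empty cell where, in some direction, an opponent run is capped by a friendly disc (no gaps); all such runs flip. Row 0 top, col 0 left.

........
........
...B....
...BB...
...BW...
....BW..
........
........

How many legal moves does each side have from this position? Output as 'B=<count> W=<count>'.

-- B to move --
(3,5): no bracket -> illegal
(4,5): flips 1 -> legal
(4,6): no bracket -> illegal
(5,3): no bracket -> illegal
(5,6): flips 1 -> legal
(6,4): no bracket -> illegal
(6,5): no bracket -> illegal
(6,6): flips 2 -> legal
B mobility = 3
-- W to move --
(1,2): no bracket -> illegal
(1,3): no bracket -> illegal
(1,4): no bracket -> illegal
(2,2): flips 1 -> legal
(2,4): flips 1 -> legal
(2,5): no bracket -> illegal
(3,2): no bracket -> illegal
(3,5): no bracket -> illegal
(4,2): flips 1 -> legal
(4,5): no bracket -> illegal
(5,2): no bracket -> illegal
(5,3): flips 1 -> legal
(6,3): no bracket -> illegal
(6,4): flips 1 -> legal
(6,5): no bracket -> illegal
W mobility = 5

Answer: B=3 W=5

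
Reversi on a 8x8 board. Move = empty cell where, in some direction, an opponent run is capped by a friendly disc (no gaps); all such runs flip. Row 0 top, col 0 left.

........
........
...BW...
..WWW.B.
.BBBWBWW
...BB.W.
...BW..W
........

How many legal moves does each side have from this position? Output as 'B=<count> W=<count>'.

Answer: B=10 W=14

Derivation:
-- B to move --
(1,3): no bracket -> illegal
(1,4): flips 3 -> legal
(1,5): flips 2 -> legal
(2,1): flips 1 -> legal
(2,2): flips 1 -> legal
(2,5): flips 2 -> legal
(3,1): no bracket -> illegal
(3,5): flips 1 -> legal
(3,7): no bracket -> illegal
(5,5): no bracket -> illegal
(5,7): no bracket -> illegal
(6,5): flips 1 -> legal
(6,6): flips 2 -> legal
(7,3): no bracket -> illegal
(7,4): flips 1 -> legal
(7,5): flips 1 -> legal
(7,6): no bracket -> illegal
(7,7): no bracket -> illegal
B mobility = 10
-- W to move --
(1,2): flips 1 -> legal
(1,3): flips 1 -> legal
(1,4): flips 1 -> legal
(2,2): flips 1 -> legal
(2,5): flips 1 -> legal
(2,6): flips 1 -> legal
(2,7): no bracket -> illegal
(3,0): no bracket -> illegal
(3,1): flips 2 -> legal
(3,5): no bracket -> illegal
(3,7): no bracket -> illegal
(4,0): flips 3 -> legal
(5,0): flips 1 -> legal
(5,1): flips 1 -> legal
(5,2): flips 2 -> legal
(5,5): no bracket -> illegal
(6,2): flips 2 -> legal
(6,5): flips 2 -> legal
(7,2): no bracket -> illegal
(7,3): flips 3 -> legal
(7,4): no bracket -> illegal
W mobility = 14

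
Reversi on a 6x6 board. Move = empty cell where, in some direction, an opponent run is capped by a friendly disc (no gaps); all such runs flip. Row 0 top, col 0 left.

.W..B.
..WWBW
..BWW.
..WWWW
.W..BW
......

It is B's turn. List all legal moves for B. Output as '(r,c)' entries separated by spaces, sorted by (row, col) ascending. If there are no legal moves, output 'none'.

(0,0): no bracket -> illegal
(0,2): flips 1 -> legal
(0,3): no bracket -> illegal
(0,5): no bracket -> illegal
(1,0): no bracket -> illegal
(1,1): flips 2 -> legal
(2,1): no bracket -> illegal
(2,5): flips 2 -> legal
(3,0): no bracket -> illegal
(3,1): no bracket -> illegal
(4,0): no bracket -> illegal
(4,2): flips 1 -> legal
(4,3): no bracket -> illegal
(5,0): flips 3 -> legal
(5,1): no bracket -> illegal
(5,2): no bracket -> illegal
(5,4): no bracket -> illegal
(5,5): no bracket -> illegal

Answer: (0,2) (1,1) (2,5) (4,2) (5,0)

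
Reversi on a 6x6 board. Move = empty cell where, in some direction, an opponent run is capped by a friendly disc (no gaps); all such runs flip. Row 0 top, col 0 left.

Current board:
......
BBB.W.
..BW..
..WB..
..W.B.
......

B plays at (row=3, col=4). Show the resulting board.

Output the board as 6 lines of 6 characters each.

Answer: ......
BBB.W.
..BB..
..WBB.
..W.B.
......

Derivation:
Place B at (3,4); scan 8 dirs for brackets.
Dir NW: opp run (2,3) capped by B -> flip
Dir N: first cell '.' (not opp) -> no flip
Dir NE: first cell '.' (not opp) -> no flip
Dir W: first cell 'B' (not opp) -> no flip
Dir E: first cell '.' (not opp) -> no flip
Dir SW: first cell '.' (not opp) -> no flip
Dir S: first cell 'B' (not opp) -> no flip
Dir SE: first cell '.' (not opp) -> no flip
All flips: (2,3)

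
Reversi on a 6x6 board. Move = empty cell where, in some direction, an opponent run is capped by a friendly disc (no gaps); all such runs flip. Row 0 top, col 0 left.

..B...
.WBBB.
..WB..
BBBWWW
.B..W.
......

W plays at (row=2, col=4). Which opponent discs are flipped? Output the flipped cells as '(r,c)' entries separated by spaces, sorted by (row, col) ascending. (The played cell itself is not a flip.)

Answer: (2,3)

Derivation:
Dir NW: opp run (1,3) (0,2), next=edge -> no flip
Dir N: opp run (1,4), next='.' -> no flip
Dir NE: first cell '.' (not opp) -> no flip
Dir W: opp run (2,3) capped by W -> flip
Dir E: first cell '.' (not opp) -> no flip
Dir SW: first cell 'W' (not opp) -> no flip
Dir S: first cell 'W' (not opp) -> no flip
Dir SE: first cell 'W' (not opp) -> no flip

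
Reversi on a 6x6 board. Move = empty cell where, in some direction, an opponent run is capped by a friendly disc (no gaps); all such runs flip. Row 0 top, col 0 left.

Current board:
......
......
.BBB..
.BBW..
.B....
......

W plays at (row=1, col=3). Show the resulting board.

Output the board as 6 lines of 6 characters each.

Place W at (1,3); scan 8 dirs for brackets.
Dir NW: first cell '.' (not opp) -> no flip
Dir N: first cell '.' (not opp) -> no flip
Dir NE: first cell '.' (not opp) -> no flip
Dir W: first cell '.' (not opp) -> no flip
Dir E: first cell '.' (not opp) -> no flip
Dir SW: opp run (2,2) (3,1), next='.' -> no flip
Dir S: opp run (2,3) capped by W -> flip
Dir SE: first cell '.' (not opp) -> no flip
All flips: (2,3)

Answer: ......
...W..
.BBW..
.BBW..
.B....
......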